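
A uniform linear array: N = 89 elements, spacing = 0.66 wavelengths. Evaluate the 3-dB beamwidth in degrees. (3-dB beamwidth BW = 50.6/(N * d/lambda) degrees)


BW = 50.6 / (89 * 0.66) = 50.6 / 58.74 = 0.86

0.86 deg


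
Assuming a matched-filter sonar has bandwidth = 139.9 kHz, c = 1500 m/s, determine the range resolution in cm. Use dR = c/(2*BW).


dR = c/(2*BW) = 1500 / (2 * 139.9e3) = 0.0054 m = 0.54 cm

0.54 cm


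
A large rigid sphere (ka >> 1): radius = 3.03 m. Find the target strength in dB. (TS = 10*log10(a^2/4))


TS = 10*log10(3.03^2 / 4) = 10*log10(2.295225) = 3.61

3.61 dB


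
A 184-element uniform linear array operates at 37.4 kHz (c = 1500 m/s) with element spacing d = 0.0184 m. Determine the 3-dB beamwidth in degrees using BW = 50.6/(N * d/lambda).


Step 1: lambda = 1500/37400 = 0.04011 m
Step 2: d/lambda = 0.0184/0.04011 = 0.4587
Step 3: BW = 50.6/(N * d/lambda) = 50.6/(184 * 0.4587) = 0.6

0.6 deg


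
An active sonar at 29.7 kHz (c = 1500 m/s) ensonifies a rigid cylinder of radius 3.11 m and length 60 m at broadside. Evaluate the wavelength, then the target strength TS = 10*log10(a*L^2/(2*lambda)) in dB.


Step 1: lambda = c/f = 1500/29700 = 0.05051 m
Step 2: TS = 10*log10(a*L^2/(2*lambda)) = 10*log10(3.11*60^2/(2*0.05051)) = 50.45

50.45 dB


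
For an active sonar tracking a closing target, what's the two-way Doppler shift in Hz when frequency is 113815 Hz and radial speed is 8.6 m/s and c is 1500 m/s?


fd = 2*f*v/c = 2 * 113815 * 8.6 / 1500 = 1305.08

1305.08 Hz


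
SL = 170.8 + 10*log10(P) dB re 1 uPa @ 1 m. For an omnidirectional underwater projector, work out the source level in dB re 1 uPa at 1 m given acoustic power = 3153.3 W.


205.79 dB


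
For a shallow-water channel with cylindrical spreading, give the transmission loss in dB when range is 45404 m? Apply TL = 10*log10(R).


TL = 10*log10(45404) = 46.57

46.57 dB


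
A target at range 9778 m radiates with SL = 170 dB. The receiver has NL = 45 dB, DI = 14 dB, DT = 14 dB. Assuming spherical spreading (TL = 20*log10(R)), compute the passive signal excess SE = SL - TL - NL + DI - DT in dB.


Step 1: TL = 20*log10(9778) = 79.81 dB
Step 2: SE = 170 - 79.81 - 45 + 14 - 14 = 45.19

45.19 dB


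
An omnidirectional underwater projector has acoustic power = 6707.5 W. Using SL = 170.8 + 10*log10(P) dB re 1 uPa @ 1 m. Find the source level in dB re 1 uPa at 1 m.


209.07 dB


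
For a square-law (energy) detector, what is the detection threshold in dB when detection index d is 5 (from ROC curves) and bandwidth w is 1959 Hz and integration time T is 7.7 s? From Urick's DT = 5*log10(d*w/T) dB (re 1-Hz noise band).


15.52 dB


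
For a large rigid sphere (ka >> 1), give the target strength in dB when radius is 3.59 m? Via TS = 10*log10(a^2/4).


TS = 10*log10(3.59^2 / 4) = 10*log10(3.222025) = 5.08

5.08 dB


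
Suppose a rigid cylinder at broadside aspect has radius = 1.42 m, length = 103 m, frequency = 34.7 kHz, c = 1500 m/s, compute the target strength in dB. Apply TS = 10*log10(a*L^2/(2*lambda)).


lambda = 1500/34700 = 0.04323 m
TS = 10*log10(1.42*103^2/(2*0.04323)) = 52.41

52.41 dB


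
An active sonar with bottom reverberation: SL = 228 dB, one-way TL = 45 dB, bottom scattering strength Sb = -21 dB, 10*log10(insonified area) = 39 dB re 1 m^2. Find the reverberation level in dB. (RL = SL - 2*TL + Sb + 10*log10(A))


156 dB


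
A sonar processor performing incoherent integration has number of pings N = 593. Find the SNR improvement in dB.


Gain = 5*log10(593) = 13.87

13.87 dB


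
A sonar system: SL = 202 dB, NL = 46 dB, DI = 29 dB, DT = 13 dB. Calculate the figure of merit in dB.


FOM = SL - NL + DI - DT = 202 - 46 + 29 - 13 = 172

172 dB


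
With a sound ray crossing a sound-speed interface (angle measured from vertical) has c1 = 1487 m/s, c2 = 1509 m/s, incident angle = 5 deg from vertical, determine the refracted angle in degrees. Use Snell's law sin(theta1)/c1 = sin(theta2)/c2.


sin(theta2) = (c2/c1)*sin(theta1) = (1509/1487)*sin(5 deg) = 0.08845
theta2 = arcsin(0.08845) = 5.07

5.07 deg


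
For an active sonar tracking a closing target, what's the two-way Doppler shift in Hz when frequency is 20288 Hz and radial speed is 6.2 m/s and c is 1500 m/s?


fd = 2*f*v/c = 2 * 20288 * 6.2 / 1500 = 167.71

167.71 Hz


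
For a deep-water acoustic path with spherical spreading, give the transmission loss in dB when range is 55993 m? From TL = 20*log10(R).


TL = 20*log10(55993) = 94.96

94.96 dB


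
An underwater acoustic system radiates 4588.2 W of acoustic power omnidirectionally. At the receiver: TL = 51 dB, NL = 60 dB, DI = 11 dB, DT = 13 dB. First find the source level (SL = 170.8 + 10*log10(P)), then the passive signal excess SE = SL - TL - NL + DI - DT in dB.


Step 1: SL = 170.8 + 10*log10(4588.2) = 207.42 dB
Step 2: SE = SL - TL - NL + DI - DT = 207.42 - 51 - 60 + 11 - 13 = 94.42

94.42 dB


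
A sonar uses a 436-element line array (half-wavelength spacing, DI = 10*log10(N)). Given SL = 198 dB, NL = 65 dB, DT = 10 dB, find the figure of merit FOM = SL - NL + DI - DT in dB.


Step 1: DI = 10*log10(436) = 26.39 dB
Step 2: FOM = SL - NL + DI - DT = 198 - 65 + 26.39 - 10 = 149.39

149.39 dB


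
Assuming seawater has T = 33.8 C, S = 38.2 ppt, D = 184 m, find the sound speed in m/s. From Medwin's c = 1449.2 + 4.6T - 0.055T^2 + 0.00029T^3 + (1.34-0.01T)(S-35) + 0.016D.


1559.19 m/s


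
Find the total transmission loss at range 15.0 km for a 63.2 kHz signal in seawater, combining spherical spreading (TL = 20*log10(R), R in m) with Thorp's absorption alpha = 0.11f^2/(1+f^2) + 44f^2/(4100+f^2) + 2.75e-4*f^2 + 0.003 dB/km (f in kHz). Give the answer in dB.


427.38 dB


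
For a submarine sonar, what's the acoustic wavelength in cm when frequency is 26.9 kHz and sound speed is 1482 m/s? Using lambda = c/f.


lambda = c/f = 1482 / 26900 = 0.0551 m = 5.51 cm

5.51 cm


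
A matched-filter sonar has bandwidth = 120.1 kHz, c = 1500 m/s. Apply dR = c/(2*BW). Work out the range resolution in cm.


dR = c/(2*BW) = 1500 / (2 * 120.1e3) = 0.0062 m = 0.62 cm

0.62 cm


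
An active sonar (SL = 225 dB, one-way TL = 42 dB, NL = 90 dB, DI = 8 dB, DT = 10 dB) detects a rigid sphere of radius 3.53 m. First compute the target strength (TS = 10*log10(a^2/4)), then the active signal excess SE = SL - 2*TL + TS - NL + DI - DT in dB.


Step 1: TS = 10*log10(3.53^2/4) = 4.93 dB
Step 2: SE = SL - 2*TL + TS - NL + DI - DT = 225 - 2*42 + (4.93) - 90 + 8 - 10 = 53.93

53.93 dB


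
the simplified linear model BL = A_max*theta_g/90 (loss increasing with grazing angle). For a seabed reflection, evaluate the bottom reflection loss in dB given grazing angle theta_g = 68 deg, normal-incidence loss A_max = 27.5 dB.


BL = A_max * theta_g / 90 = 27.5 * 68 / 90 = 20.78

20.78 dB


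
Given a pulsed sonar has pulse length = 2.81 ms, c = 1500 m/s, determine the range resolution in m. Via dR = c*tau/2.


2.1075 m


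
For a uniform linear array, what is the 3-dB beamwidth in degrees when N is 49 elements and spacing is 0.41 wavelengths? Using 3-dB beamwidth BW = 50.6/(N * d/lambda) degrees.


2.52 deg


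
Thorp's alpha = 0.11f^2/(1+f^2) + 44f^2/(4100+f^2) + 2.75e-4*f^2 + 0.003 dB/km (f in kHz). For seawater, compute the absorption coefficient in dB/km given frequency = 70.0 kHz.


25.416 dB/km


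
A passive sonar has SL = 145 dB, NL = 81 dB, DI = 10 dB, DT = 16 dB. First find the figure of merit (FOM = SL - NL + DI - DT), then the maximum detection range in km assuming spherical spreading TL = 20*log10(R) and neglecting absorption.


Step 1: FOM = SL - NL + DI - DT = 145 - 81 + 10 - 16 = 58 dB
Step 2: at max range FOM = TL = 20*log10(R), so R = 10^(58/20) = 794.33 m = 0.79 km

0.79 km


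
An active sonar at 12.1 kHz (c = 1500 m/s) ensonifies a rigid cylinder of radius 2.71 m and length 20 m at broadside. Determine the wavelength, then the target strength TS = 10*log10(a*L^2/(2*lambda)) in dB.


Step 1: lambda = c/f = 1500/12100 = 0.12397 m
Step 2: TS = 10*log10(a*L^2/(2*lambda)) = 10*log10(2.71*20^2/(2*0.12397)) = 36.41

36.41 dB


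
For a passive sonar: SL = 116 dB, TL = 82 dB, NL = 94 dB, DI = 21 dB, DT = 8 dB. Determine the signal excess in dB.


-47 dB


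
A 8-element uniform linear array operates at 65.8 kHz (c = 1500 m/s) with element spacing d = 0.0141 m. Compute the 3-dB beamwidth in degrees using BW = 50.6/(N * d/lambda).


Step 1: lambda = 1500/65800 = 0.0228 m
Step 2: d/lambda = 0.0141/0.0228 = 0.6184
Step 3: BW = 50.6/(N * d/lambda) = 50.6/(8 * 0.6184) = 10.23

10.23 deg


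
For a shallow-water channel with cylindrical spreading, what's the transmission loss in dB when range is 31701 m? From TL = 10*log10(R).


45.01 dB


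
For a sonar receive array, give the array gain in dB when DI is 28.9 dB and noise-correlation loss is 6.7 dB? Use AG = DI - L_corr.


AG = DI - L_corr = 28.9 - 6.7 = 22.2

22.2 dB


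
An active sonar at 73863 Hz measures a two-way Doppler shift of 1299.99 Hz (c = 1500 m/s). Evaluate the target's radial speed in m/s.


From fd = 2*f*v/c, v = c*fd/(2*f) = 1500 * 1299.99 / (2*73863) = 13.2

13.2 m/s


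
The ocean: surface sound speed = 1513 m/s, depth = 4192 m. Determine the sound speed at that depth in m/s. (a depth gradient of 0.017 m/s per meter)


1584.264 m/s


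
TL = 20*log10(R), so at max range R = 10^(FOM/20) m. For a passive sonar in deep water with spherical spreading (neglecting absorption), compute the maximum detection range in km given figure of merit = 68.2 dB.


At max range FOM = TL, so 20*log10(R) = 68.2
R = 10^(68.2/20) = 2570.4 m = 2.57 km

2.57 km


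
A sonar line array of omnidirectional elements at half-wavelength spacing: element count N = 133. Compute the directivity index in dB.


21.24 dB


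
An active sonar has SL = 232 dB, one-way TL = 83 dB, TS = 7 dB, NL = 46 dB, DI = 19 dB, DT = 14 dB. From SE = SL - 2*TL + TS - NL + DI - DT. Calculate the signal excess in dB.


SE = SL - 2*TL + TS - NL + DI - DT = 232 - 2*83 + (7) - 46 + 19 - 14 = 32

32 dB


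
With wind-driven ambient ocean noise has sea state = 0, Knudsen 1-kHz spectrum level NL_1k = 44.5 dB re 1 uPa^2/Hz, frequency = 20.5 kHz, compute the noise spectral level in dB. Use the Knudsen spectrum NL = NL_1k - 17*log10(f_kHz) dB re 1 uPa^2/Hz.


NL = NL_1k - 17*log10(f_kHz) = 44.5 - 17*log10(20.5) = 44.5 - (22.3) = 22.2

22.2 dB


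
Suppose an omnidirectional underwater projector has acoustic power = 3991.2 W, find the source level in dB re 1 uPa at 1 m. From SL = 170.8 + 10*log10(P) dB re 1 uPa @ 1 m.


206.81 dB


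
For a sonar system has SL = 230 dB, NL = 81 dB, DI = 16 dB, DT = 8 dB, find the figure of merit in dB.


157 dB


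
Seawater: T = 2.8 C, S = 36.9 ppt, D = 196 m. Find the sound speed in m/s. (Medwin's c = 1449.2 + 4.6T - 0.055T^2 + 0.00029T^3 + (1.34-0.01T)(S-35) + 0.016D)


c = 1449.2 + 4.6*2.8 - 0.055*2.8^2 + 0.00029*2.8^3 + (1.34 - 0.01*2.8)*(36.9 - 35) + 0.016*196 = 1467.28

1467.28 m/s


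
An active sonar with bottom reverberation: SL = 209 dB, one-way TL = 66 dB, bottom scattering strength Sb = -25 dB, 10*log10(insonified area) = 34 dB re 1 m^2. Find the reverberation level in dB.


86 dB


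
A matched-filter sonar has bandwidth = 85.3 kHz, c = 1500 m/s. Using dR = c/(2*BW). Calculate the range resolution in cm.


dR = c/(2*BW) = 1500 / (2 * 85.3e3) = 0.0088 m = 0.88 cm

0.88 cm


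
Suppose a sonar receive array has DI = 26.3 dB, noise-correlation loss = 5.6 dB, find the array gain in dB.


20.7 dB


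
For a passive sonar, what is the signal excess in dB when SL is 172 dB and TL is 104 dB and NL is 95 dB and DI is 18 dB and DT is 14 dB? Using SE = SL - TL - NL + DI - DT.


-23 dB


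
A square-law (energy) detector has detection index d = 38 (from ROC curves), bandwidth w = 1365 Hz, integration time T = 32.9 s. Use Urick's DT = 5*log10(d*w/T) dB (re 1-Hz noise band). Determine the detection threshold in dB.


DT = 5*log10(d*w/T) = 5*log10(38 * 1365 / 32.9) = 5*log10(1576.6) = 15.99

15.99 dB


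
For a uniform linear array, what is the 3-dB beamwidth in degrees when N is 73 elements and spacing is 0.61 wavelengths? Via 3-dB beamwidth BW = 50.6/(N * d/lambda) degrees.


1.14 deg


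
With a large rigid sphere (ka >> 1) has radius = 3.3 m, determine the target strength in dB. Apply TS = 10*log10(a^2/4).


4.35 dB


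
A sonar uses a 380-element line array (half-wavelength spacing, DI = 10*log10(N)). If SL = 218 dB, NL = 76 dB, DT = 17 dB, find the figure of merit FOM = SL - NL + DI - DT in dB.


150.8 dB


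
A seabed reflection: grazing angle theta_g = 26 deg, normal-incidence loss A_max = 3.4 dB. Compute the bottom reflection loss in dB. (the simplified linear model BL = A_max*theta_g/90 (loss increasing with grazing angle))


BL = A_max * theta_g / 90 = 3.4 * 26 / 90 = 0.98

0.98 dB


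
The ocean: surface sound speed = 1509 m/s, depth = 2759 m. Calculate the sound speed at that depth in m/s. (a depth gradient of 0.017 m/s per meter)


1555.903 m/s


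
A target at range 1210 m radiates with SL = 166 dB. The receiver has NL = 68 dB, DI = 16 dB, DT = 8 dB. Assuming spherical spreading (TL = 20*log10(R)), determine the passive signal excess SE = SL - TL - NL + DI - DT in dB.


44.34 dB


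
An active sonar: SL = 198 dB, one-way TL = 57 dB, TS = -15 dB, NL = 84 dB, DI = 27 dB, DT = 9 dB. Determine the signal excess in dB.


3 dB


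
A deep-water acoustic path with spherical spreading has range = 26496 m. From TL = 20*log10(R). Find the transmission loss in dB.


TL = 20*log10(26496) = 88.46

88.46 dB


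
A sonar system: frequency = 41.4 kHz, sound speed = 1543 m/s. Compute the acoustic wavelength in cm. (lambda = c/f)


lambda = c/f = 1543 / 41400 = 0.0373 m = 3.73 cm

3.73 cm


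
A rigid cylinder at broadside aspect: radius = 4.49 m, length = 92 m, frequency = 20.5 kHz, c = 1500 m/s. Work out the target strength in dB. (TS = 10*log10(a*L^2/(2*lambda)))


54.14 dB


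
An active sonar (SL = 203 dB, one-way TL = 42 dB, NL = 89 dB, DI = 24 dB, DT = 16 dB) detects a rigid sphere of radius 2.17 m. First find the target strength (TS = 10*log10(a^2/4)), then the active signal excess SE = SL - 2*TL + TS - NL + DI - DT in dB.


Step 1: TS = 10*log10(2.17^2/4) = 0.71 dB
Step 2: SE = SL - 2*TL + TS - NL + DI - DT = 203 - 2*42 + (0.71) - 89 + 24 - 16 = 38.71

38.71 dB


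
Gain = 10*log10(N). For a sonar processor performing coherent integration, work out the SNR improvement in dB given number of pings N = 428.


26.31 dB


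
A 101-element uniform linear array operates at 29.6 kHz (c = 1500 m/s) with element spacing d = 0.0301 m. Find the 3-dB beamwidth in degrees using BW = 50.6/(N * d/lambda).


0.84 deg


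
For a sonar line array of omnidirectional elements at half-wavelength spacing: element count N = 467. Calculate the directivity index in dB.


DI = 10*log10(467) = 26.69

26.69 dB


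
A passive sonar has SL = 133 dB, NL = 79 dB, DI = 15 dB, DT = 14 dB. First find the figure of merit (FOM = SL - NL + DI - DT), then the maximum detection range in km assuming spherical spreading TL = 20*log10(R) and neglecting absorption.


Step 1: FOM = SL - NL + DI - DT = 133 - 79 + 15 - 14 = 55 dB
Step 2: at max range FOM = TL = 20*log10(R), so R = 10^(55/20) = 562.34 m = 0.56 km

0.56 km


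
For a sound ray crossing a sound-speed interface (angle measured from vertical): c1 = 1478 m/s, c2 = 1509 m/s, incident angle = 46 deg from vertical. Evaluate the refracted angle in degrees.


47.26 deg


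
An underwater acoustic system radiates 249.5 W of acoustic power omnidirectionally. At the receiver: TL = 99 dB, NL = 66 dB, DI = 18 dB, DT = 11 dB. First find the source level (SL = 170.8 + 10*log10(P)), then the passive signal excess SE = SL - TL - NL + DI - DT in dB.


Step 1: SL = 170.8 + 10*log10(249.5) = 194.77 dB
Step 2: SE = SL - TL - NL + DI - DT = 194.77 - 99 - 66 + 18 - 11 = 36.77

36.77 dB


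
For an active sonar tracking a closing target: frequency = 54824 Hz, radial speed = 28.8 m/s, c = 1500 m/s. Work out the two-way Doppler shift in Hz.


fd = 2*f*v/c = 2 * 54824 * 28.8 / 1500 = 2105.24

2105.24 Hz


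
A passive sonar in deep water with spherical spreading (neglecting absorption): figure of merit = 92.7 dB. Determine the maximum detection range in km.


43.15 km


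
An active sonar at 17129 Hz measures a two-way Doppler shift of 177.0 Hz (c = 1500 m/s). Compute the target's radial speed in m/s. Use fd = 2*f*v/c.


From fd = 2*f*v/c, v = c*fd/(2*f) = 1500 * 177.0 / (2*17129) = 7.75

7.75 m/s


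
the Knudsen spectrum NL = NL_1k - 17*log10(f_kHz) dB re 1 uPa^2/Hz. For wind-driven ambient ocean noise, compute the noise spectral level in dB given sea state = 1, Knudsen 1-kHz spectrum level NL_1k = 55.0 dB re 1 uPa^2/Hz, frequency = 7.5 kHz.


NL = NL_1k - 17*log10(f_kHz) = 55.0 - 17*log10(7.5) = 55.0 - (14.88) = 40.12

40.12 dB


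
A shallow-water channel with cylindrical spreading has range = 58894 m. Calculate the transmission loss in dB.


TL = 10*log10(58894) = 47.7

47.7 dB


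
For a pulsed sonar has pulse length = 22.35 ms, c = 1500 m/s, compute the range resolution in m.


16.7625 m


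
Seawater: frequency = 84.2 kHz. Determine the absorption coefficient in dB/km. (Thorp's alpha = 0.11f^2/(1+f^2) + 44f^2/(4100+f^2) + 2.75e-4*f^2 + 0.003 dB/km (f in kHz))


f^2 = 7089.64
alpha = 0.11*7089.64/(1+7089.64) + 44*7089.64/(4100+7089.64) + 2.75e-4*7089.64 + 0.003 = 29.941

29.941 dB/km


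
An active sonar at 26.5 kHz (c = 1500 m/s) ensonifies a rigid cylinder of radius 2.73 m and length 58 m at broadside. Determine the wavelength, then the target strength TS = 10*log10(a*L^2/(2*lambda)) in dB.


Step 1: lambda = c/f = 1500/26500 = 0.0566 m
Step 2: TS = 10*log10(a*L^2/(2*lambda)) = 10*log10(2.73*58^2/(2*0.0566)) = 49.09

49.09 dB


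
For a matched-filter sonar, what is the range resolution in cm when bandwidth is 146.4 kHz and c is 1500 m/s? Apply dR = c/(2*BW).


dR = c/(2*BW) = 1500 / (2 * 146.4e3) = 0.0051 m = 0.51 cm

0.51 cm


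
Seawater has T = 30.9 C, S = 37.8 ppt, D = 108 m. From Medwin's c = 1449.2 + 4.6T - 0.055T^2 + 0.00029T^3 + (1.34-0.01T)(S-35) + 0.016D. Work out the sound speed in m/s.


c = 1449.2 + 4.6*30.9 - 0.055*30.9^2 + 0.00029*30.9^3 + (1.34 - 0.01*30.9)*(37.8 - 35) + 0.016*108 = 1552.0

1552.0 m/s


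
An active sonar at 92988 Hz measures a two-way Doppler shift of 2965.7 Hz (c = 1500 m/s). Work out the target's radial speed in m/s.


From fd = 2*f*v/c, v = c*fd/(2*f) = 1500 * 2965.7 / (2*92988) = 23.92

23.92 m/s


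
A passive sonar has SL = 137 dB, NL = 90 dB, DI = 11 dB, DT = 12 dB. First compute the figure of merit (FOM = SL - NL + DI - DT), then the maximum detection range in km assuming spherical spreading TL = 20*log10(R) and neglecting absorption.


Step 1: FOM = SL - NL + DI - DT = 137 - 90 + 11 - 12 = 46 dB
Step 2: at max range FOM = TL = 20*log10(R), so R = 10^(46/20) = 199.53 m = 0.2 km

0.2 km


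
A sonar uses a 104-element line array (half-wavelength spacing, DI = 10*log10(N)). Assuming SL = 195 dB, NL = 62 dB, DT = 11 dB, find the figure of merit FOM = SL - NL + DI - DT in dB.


Step 1: DI = 10*log10(104) = 20.17 dB
Step 2: FOM = SL - NL + DI - DT = 195 - 62 + 20.17 - 11 = 142.17

142.17 dB


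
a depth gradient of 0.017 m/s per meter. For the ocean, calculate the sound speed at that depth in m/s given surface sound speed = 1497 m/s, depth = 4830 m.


c = 1497 + 0.017 * 4830 = 1579.11

1579.11 m/s


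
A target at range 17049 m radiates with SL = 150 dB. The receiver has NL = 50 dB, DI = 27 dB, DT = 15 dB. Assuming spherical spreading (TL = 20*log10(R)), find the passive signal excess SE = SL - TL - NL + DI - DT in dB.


Step 1: TL = 20*log10(17049) = 84.63 dB
Step 2: SE = 150 - 84.63 - 50 + 27 - 15 = 27.37

27.37 dB


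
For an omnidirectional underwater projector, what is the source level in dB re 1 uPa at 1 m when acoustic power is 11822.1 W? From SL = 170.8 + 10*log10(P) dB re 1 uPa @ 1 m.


SL = 170.8 + 10*log10(11822.1) = 170.8 + 40.73 = 211.53

211.53 dB


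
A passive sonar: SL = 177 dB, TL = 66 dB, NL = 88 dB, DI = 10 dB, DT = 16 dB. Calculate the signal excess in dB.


17 dB


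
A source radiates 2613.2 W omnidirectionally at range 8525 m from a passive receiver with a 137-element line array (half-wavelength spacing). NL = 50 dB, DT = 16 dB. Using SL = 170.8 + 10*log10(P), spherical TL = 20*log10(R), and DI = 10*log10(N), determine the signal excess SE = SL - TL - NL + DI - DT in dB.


Step 1: SL = 170.8 + 10*log10(2613.2) = 204.97 dB
Step 2: TL = 20*log10(8525) = 78.61 dB
Step 3: DI = 10*log10(137) = 21.37 dB
Step 4: SE = SL - TL - NL + DI - DT = 204.97 - 78.61 - 50 + 21.37 - 16 = 81.73

81.73 dB


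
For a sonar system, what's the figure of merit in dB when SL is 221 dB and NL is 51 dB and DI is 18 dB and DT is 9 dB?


FOM = SL - NL + DI - DT = 221 - 51 + 18 - 9 = 179

179 dB


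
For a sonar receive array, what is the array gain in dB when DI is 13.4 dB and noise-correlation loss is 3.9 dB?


9.5 dB


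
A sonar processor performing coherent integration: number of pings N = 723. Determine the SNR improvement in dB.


Gain = 10*log10(723) = 28.59

28.59 dB


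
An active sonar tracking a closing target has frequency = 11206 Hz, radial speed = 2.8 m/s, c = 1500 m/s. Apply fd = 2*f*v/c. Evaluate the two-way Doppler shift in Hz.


fd = 2*f*v/c = 2 * 11206 * 2.8 / 1500 = 41.84

41.84 Hz


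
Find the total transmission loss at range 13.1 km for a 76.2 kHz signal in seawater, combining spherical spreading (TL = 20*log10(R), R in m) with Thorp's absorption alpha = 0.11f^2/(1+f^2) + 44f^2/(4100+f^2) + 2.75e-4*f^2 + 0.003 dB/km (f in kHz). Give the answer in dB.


442.59 dB


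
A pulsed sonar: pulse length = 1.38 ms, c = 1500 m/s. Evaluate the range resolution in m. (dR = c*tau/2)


1.035 m


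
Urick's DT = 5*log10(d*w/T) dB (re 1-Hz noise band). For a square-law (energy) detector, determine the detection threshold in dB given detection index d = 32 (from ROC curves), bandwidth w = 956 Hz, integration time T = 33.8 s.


DT = 5*log10(d*w/T) = 5*log10(32 * 956 / 33.8) = 5*log10(905.09) = 14.78

14.78 dB


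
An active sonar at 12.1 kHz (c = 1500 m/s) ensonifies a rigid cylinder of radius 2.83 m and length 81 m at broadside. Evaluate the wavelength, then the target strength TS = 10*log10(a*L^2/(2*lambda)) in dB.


Step 1: lambda = c/f = 1500/12100 = 0.12397 m
Step 2: TS = 10*log10(a*L^2/(2*lambda)) = 10*log10(2.83*81^2/(2*0.12397)) = 48.74

48.74 dB


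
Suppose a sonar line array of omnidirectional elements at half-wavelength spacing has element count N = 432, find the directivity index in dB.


26.35 dB


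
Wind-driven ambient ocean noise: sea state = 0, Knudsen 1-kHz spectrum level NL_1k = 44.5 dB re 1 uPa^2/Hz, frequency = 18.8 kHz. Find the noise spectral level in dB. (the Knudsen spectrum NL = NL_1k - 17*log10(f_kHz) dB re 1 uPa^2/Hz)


22.84 dB


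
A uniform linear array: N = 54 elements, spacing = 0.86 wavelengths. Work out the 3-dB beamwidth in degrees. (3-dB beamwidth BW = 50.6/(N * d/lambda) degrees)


1.09 deg


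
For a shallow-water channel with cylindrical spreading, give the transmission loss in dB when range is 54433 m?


TL = 10*log10(54433) = 47.36

47.36 dB


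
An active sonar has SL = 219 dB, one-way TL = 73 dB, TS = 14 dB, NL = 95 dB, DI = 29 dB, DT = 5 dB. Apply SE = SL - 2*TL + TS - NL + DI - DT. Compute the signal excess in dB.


SE = SL - 2*TL + TS - NL + DI - DT = 219 - 2*73 + (14) - 95 + 29 - 5 = 16

16 dB


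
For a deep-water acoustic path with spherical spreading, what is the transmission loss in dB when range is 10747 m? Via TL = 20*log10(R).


TL = 20*log10(10747) = 80.63

80.63 dB


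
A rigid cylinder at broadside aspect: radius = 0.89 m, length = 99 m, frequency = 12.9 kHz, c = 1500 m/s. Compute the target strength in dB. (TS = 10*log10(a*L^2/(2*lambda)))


lambda = 1500/12900 = 0.11628 m
TS = 10*log10(0.89*99^2/(2*0.11628)) = 45.74

45.74 dB


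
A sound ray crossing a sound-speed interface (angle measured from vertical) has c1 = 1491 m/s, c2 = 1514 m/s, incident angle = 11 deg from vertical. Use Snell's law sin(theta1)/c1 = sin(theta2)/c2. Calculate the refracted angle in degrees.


sin(theta2) = (c2/c1)*sin(theta1) = (1514/1491)*sin(11 deg) = 0.19375
theta2 = arcsin(0.19375) = 11.17

11.17 deg


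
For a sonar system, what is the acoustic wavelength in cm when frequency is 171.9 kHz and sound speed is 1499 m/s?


0.87 cm


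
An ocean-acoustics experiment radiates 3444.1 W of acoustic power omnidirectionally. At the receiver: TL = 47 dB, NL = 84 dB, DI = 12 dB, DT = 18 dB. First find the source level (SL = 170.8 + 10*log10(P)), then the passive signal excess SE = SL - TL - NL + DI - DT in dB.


Step 1: SL = 170.8 + 10*log10(3444.1) = 206.17 dB
Step 2: SE = SL - TL - NL + DI - DT = 206.17 - 47 - 84 + 12 - 18 = 69.17

69.17 dB


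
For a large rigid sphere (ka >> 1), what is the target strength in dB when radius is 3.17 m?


TS = 10*log10(3.17^2 / 4) = 10*log10(2.512225) = 4.0

4.0 dB


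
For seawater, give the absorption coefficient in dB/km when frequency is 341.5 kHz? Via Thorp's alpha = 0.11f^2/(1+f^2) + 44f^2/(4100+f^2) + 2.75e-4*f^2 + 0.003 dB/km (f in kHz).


f^2 = 116622.25
alpha = 0.11*116622.25/(1+116622.25) + 44*116622.25/(4100+116622.25) + 2.75e-4*116622.25 + 0.003 = 74.69

74.69 dB/km


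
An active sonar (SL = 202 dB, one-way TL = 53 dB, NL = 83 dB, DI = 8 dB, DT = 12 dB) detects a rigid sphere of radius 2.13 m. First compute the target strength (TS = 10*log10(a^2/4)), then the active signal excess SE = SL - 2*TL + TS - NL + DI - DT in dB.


Step 1: TS = 10*log10(2.13^2/4) = 0.55 dB
Step 2: SE = SL - 2*TL + TS - NL + DI - DT = 202 - 2*53 + (0.55) - 83 + 8 - 12 = 9.55

9.55 dB


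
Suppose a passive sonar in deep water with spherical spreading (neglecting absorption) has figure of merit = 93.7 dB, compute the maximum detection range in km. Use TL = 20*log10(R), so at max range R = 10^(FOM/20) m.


48.42 km


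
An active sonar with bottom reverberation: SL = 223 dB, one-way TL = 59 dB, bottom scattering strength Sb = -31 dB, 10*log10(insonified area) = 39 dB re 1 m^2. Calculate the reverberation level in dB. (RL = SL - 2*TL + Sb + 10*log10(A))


RL = SL - 2*TL + Sb + 10*log10(A) = 223 - 2*59 + (-31) + 39 = 113

113 dB


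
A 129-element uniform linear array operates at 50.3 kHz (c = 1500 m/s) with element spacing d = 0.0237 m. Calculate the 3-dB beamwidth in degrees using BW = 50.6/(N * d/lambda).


0.49 deg


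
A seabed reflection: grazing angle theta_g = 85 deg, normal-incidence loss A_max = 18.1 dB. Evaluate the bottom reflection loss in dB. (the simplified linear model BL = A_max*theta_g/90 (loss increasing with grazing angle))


BL = A_max * theta_g / 90 = 18.1 * 85 / 90 = 17.09

17.09 dB


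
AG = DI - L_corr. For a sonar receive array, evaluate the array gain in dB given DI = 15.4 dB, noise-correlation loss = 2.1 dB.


AG = DI - L_corr = 15.4 - 2.1 = 13.3

13.3 dB


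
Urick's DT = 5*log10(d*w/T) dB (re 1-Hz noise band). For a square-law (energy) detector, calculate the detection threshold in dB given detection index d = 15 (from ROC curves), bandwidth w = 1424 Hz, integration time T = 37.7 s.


DT = 5*log10(d*w/T) = 5*log10(15 * 1424 / 37.7) = 5*log10(566.58) = 13.77

13.77 dB


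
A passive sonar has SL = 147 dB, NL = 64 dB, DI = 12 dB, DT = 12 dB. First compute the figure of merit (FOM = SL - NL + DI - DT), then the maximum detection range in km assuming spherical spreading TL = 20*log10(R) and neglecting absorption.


Step 1: FOM = SL - NL + DI - DT = 147 - 64 + 12 - 12 = 83 dB
Step 2: at max range FOM = TL = 20*log10(R), so R = 10^(83/20) = 14125.38 m = 14.13 km

14.13 km


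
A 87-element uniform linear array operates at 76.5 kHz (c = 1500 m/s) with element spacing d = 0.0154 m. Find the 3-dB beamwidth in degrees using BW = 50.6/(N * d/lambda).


0.74 deg


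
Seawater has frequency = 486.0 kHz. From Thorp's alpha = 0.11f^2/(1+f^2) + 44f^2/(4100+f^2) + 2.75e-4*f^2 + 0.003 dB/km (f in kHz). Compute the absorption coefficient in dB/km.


108.316 dB/km


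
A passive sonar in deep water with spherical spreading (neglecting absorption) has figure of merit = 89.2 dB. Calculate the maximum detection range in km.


At max range FOM = TL, so 20*log10(R) = 89.2
R = 10^(89.2/20) = 28840.32 m = 28.84 km

28.84 km


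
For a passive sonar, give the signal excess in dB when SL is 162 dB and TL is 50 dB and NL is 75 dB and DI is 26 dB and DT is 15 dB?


48 dB


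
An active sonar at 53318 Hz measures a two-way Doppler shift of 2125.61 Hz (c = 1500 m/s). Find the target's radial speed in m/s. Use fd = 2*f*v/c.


From fd = 2*f*v/c, v = c*fd/(2*f) = 1500 * 2125.61 / (2*53318) = 29.9

29.9 m/s


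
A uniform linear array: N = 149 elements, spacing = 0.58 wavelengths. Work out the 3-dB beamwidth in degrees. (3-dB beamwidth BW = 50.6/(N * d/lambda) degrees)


0.59 deg


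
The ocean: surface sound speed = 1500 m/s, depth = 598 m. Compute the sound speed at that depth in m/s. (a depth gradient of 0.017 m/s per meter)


1510.166 m/s


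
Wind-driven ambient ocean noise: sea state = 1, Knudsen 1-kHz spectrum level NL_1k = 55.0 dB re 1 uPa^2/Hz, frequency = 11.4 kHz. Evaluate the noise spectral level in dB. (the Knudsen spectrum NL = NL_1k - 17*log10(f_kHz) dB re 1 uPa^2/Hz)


37.03 dB


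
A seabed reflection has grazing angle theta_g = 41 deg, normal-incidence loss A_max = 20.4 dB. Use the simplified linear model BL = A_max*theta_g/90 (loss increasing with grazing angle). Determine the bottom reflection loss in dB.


9.29 dB


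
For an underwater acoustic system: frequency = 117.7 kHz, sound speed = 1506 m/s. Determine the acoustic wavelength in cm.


lambda = c/f = 1506 / 117700 = 0.0128 m = 1.28 cm

1.28 cm


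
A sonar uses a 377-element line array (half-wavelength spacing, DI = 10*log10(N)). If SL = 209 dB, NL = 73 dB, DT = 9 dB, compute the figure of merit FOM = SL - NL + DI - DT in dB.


Step 1: DI = 10*log10(377) = 25.76 dB
Step 2: FOM = SL - NL + DI - DT = 209 - 73 + 25.76 - 9 = 152.76

152.76 dB


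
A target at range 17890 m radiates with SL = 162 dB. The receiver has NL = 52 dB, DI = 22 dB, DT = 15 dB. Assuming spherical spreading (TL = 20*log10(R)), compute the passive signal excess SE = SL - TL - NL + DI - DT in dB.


Step 1: TL = 20*log10(17890) = 85.05 dB
Step 2: SE = 162 - 85.05 - 52 + 22 - 15 = 31.95

31.95 dB


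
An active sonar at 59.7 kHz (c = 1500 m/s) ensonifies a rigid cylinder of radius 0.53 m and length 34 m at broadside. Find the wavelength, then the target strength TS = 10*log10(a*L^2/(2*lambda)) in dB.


Step 1: lambda = c/f = 1500/59700 = 0.02513 m
Step 2: TS = 10*log10(a*L^2/(2*lambda)) = 10*log10(0.53*34^2/(2*0.02513)) = 40.86

40.86 dB


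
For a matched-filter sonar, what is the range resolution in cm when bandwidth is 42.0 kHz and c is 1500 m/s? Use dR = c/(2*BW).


dR = c/(2*BW) = 1500 / (2 * 42.0e3) = 0.0179 m = 1.79 cm

1.79 cm


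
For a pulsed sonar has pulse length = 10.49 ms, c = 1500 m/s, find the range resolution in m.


7.8675 m


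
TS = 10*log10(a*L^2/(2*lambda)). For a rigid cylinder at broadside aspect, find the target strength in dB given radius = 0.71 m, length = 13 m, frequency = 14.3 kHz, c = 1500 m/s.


lambda = 1500/14300 = 0.1049 m
TS = 10*log10(0.71*13^2/(2*0.1049)) = 27.57

27.57 dB


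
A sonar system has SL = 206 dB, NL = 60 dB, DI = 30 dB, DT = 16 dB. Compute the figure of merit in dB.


FOM = SL - NL + DI - DT = 206 - 60 + 30 - 16 = 160

160 dB


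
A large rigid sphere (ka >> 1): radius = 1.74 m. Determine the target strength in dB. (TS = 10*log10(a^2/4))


-1.21 dB


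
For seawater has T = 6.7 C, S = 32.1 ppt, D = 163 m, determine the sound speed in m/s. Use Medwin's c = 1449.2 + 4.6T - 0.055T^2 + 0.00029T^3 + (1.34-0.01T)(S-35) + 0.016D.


c = 1449.2 + 4.6*6.7 - 0.055*6.7^2 + 0.00029*6.7^3 + (1.34 - 0.01*6.7)*(32.1 - 35) + 0.016*163 = 1476.55

1476.55 m/s


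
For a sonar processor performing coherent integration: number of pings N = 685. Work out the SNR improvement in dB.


Gain = 10*log10(685) = 28.36

28.36 dB


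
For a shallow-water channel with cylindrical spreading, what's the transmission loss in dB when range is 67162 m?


TL = 10*log10(67162) = 48.27

48.27 dB


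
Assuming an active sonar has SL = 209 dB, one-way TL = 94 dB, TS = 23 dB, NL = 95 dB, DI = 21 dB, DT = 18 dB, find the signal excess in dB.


SE = SL - 2*TL + TS - NL + DI - DT = 209 - 2*94 + (23) - 95 + 21 - 18 = -48

-48 dB


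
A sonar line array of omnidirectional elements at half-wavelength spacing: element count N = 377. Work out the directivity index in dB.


DI = 10*log10(377) = 25.76

25.76 dB


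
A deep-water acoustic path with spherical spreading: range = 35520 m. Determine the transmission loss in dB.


TL = 20*log10(35520) = 91.01

91.01 dB


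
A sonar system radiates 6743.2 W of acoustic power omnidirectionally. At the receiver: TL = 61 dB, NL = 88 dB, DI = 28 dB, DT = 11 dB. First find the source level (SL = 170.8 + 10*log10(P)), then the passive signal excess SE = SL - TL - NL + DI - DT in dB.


Step 1: SL = 170.8 + 10*log10(6743.2) = 209.09 dB
Step 2: SE = SL - TL - NL + DI - DT = 209.09 - 61 - 88 + 28 - 11 = 77.09

77.09 dB


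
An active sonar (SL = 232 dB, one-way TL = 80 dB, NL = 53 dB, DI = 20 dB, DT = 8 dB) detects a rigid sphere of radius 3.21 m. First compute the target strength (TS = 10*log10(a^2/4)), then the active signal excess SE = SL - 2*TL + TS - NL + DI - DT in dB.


Step 1: TS = 10*log10(3.21^2/4) = 4.11 dB
Step 2: SE = SL - 2*TL + TS - NL + DI - DT = 232 - 2*80 + (4.11) - 53 + 20 - 8 = 35.11

35.11 dB


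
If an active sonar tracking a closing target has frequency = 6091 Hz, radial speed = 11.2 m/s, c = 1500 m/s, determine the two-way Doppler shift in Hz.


fd = 2*f*v/c = 2 * 6091 * 11.2 / 1500 = 90.96

90.96 Hz


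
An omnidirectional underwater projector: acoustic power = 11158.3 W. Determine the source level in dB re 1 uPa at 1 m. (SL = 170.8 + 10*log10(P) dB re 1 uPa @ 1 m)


SL = 170.8 + 10*log10(11158.3) = 170.8 + 40.48 = 211.28

211.28 dB


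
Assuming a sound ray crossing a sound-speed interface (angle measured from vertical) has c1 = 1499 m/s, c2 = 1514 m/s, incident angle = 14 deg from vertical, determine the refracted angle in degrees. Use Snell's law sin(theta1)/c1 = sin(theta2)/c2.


sin(theta2) = (c2/c1)*sin(theta1) = (1514/1499)*sin(14 deg) = 0.24434
theta2 = arcsin(0.24434) = 14.14

14.14 deg


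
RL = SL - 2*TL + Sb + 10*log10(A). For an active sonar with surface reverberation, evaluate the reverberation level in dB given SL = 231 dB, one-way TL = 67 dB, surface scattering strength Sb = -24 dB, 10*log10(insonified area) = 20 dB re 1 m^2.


93 dB


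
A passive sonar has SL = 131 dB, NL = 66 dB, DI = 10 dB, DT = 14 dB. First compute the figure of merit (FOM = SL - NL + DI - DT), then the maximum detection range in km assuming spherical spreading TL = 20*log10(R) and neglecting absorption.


Step 1: FOM = SL - NL + DI - DT = 131 - 66 + 10 - 14 = 61 dB
Step 2: at max range FOM = TL = 20*log10(R), so R = 10^(61/20) = 1122.02 m = 1.12 km

1.12 km


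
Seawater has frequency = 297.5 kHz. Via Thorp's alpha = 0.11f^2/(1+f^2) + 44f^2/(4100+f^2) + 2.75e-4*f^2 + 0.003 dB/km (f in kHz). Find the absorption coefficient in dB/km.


f^2 = 88506.25
alpha = 0.11*88506.25/(1+88506.25) + 44*88506.25/(4100+88506.25) + 2.75e-4*88506.25 + 0.003 = 66.504

66.504 dB/km


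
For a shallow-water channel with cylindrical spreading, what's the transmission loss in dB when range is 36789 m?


45.66 dB


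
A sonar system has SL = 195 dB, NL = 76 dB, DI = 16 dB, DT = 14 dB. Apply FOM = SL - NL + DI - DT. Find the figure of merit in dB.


FOM = SL - NL + DI - DT = 195 - 76 + 16 - 14 = 121

121 dB


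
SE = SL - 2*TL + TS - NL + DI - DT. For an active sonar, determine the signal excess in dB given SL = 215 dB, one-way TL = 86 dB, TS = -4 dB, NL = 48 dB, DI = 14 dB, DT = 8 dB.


SE = SL - 2*TL + TS - NL + DI - DT = 215 - 2*86 + (-4) - 48 + 14 - 8 = -3

-3 dB


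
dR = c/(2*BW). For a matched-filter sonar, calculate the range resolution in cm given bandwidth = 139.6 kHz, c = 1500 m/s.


dR = c/(2*BW) = 1500 / (2 * 139.6e3) = 0.0054 m = 0.54 cm

0.54 cm


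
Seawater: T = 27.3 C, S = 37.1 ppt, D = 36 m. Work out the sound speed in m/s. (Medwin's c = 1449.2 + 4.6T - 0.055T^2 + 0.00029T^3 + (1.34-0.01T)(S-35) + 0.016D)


1542.51 m/s


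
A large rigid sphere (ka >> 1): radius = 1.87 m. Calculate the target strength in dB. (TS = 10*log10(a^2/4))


TS = 10*log10(1.87^2 / 4) = 10*log10(0.874225) = -0.58

-0.58 dB


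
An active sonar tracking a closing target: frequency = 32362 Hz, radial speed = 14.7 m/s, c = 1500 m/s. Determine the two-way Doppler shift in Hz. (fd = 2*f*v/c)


634.3 Hz


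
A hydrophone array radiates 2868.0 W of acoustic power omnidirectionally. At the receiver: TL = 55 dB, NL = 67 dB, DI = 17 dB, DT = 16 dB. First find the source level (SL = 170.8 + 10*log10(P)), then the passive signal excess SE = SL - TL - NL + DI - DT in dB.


Step 1: SL = 170.8 + 10*log10(2868.0) = 205.38 dB
Step 2: SE = SL - TL - NL + DI - DT = 205.38 - 55 - 67 + 17 - 16 = 84.38

84.38 dB


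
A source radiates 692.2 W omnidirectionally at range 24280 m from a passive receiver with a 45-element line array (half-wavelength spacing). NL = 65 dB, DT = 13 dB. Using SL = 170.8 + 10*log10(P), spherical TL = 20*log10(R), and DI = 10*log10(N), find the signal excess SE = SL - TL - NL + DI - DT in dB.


50.03 dB


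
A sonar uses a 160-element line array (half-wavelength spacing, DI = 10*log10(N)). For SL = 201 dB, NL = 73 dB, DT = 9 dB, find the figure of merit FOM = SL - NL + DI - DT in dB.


Step 1: DI = 10*log10(160) = 22.04 dB
Step 2: FOM = SL - NL + DI - DT = 201 - 73 + 22.04 - 9 = 141.04

141.04 dB


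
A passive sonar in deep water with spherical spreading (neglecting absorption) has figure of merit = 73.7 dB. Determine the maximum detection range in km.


At max range FOM = TL, so 20*log10(R) = 73.7
R = 10^(73.7/20) = 4841.72 m = 4.84 km

4.84 km


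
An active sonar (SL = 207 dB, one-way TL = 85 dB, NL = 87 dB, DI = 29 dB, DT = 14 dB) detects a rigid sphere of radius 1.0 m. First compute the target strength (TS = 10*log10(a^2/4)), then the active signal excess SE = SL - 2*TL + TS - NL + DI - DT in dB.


Step 1: TS = 10*log10(1.0^2/4) = -6.02 dB
Step 2: SE = SL - 2*TL + TS - NL + DI - DT = 207 - 2*85 + (-6.02) - 87 + 29 - 14 = -41.02

-41.02 dB


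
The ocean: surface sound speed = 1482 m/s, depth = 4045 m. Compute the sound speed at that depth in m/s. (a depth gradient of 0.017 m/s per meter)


c = 1482 + 0.017 * 4045 = 1550.765

1550.765 m/s


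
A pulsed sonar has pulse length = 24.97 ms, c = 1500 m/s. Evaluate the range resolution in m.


dR = c*tau/2 = 1500 * 24.97e-3 / 2 = 18.7275

18.7275 m


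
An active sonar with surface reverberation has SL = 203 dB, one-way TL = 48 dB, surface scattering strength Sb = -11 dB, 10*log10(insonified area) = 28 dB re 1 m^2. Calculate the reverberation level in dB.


124 dB


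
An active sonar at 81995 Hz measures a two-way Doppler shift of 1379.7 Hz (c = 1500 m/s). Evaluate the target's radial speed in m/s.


From fd = 2*f*v/c, v = c*fd/(2*f) = 1500 * 1379.7 / (2*81995) = 12.62

12.62 m/s
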